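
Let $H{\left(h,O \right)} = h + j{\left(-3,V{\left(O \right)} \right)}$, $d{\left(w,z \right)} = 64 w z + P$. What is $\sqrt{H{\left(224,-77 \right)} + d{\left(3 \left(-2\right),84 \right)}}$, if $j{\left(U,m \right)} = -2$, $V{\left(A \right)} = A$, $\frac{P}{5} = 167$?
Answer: $i \sqrt{31199} \approx 176.63 i$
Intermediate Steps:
$P = 835$ ($P = 5 \cdot 167 = 835$)
$d{\left(w,z \right)} = 835 + 64 w z$ ($d{\left(w,z \right)} = 64 w z + 835 = 835 + 64 w z$)
$H{\left(h,O \right)} = -2 + h$ ($H{\left(h,O \right)} = h - 2 = -2 + h$)
$\sqrt{H{\left(224,-77 \right)} + d{\left(3 \left(-2\right),84 \right)}} = \sqrt{\left(-2 + 224\right) + \left(835 + 64 \cdot 3 \left(-2\right) 84\right)} = \sqrt{222 + \left(835 + 64 \left(-6\right) 84\right)} = \sqrt{222 + \left(835 - 32256\right)} = \sqrt{222 - 31421} = \sqrt{-31199} = i \sqrt{31199}$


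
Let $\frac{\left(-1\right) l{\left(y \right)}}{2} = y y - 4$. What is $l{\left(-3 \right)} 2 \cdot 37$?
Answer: $-740$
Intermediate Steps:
$l{\left(y \right)} = 8 - 2 y^{2}$ ($l{\left(y \right)} = - 2 \left(y y - 4\right) = - 2 \left(y^{2} - 4\right) = - 2 \left(-4 + y^{2}\right) = 8 - 2 y^{2}$)
$l{\left(-3 \right)} 2 \cdot 37 = \left(8 - 2 \left(-3\right)^{2}\right) 2 \cdot 37 = \left(8 - 18\right) 2 \cdot 37 = \left(-10\right) 2 \cdot 37 = \left(-20\right) 37 = -740$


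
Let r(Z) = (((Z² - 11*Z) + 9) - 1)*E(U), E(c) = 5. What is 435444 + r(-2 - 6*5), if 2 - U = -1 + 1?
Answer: 442364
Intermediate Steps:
U = 2 (U = 2 - (-1 + 1) = 2 - 1*0 = 2 + 0 = 2)
r(Z) = 40 - 55*Z + 5*Z² (r(Z) = (((Z² - 11*Z) + 9) - 1)*5 = ((9 + Z² - 11*Z) - 1)*5 = (8 + Z² - 11*Z)*5 = 40 - 55*Z + 5*Z²)
435444 + r(-2 - 6*5) = 435444 + (40 - 55*(-2 - 6*5) + 5*(-2 - 6*5)²) = 435444 + (40 - 55*(-2 - 30) + 5*(-2 - 30)²) = 435444 + (40 - 55*(-32) + 5*(-32)²) = 435444 + (40 + 1760 + 5*1024) = 435444 + (40 + 1760 + 5120) = 435444 + 6920 = 442364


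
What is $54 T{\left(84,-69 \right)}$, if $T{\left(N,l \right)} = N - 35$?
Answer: $2646$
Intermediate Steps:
$T{\left(N,l \right)} = -35 + N$
$54 T{\left(84,-69 \right)} = 54 \left(-35 + 84\right) = 54 \cdot 49 = 2646$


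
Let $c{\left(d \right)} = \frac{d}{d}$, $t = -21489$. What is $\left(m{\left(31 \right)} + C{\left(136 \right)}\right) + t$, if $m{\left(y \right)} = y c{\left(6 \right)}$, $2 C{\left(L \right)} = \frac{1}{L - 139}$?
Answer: $- \frac{128749}{6} \approx -21458.0$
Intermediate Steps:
$c{\left(d \right)} = 1$
$C{\left(L \right)} = \frac{1}{2 \left(-139 + L\right)}$ ($C{\left(L \right)} = \frac{1}{2 \left(L - 139\right)} = \frac{1}{2 \left(-139 + L\right)}$)
$m{\left(y \right)} = y$ ($m{\left(y \right)} = y 1 = y$)
$\left(m{\left(31 \right)} + C{\left(136 \right)}\right) + t = \left(31 + \frac{1}{2 \left(-139 + 136\right)}\right) - 21489 = \left(31 + \frac{1}{2 \left(-3\right)}\right) - 21489 = \left(31 + \frac{1}{2} \left(- \frac{1}{3}\right)\right) - 21489 = \left(31 - \frac{1}{6}\right) - 21489 = \frac{185}{6} - 21489 = - \frac{128749}{6}$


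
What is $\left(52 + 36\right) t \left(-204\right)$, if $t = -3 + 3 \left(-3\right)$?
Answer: $215424$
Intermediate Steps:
$t = -12$ ($t = -3 - 9 = -12$)
$\left(52 + 36\right) t \left(-204\right) = \left(52 + 36\right) \left(-12\right) \left(-204\right) = 88 \left(-12\right) \left(-204\right) = \left(-1056\right) \left(-204\right) = 215424$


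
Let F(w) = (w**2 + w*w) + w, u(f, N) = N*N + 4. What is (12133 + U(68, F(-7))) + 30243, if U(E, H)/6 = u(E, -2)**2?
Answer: 42760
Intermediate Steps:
u(f, N) = 4 + N**2 (u(f, N) = N**2 + 4 = 4 + N**2)
F(w) = w + 2*w**2 (F(w) = (w**2 + w**2) + w = 2*w**2 + w = w + 2*w**2)
U(E, H) = 384 (U(E, H) = 6*(4 + (-2)**2)**2 = 6*(4 + 4)**2 = 6*8**2 = 6*64 = 384)
(12133 + U(68, F(-7))) + 30243 = (12133 + 384) + 30243 = 12517 + 30243 = 42760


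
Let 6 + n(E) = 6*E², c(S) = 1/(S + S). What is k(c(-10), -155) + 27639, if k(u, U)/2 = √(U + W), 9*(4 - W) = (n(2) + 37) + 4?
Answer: 27639 + 2*I*√1418/3 ≈ 27639.0 + 25.104*I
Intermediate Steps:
c(S) = 1/(2*S)
n(E) = -6 + 6*E²
W = -23/9 (W = 4 - (((-6 + 6*2²) + 37) + 4)/9 = 4 - (((-6 + 6*4) + 37) + 4)/9 = 4 - (((-6 + 24) + 37) + 4)/9 = 4 - ((18 + 37) + 4)/9 = 4 - (55 + 4)/9 = 4 - ⅑*59 = 4 - 59/9 = -23/9 ≈ -2.5556)
k(u, U) = 2*√(-23/9 + U) (k(u, U) = 2*√(U - 23/9) = 2*√(-23/9 + U))
k(c(-10), -155) + 27639 = 2*√(-23 + 9*(-155))/3 + 27639 = 2*√(-23 - 1395)/3 + 27639 = 2*√(-1418)/3 + 27639 = 2*(I*√1418)/3 + 27639 = 2*I*√1418/3 + 27639 = 27639 + 2*I*√1418/3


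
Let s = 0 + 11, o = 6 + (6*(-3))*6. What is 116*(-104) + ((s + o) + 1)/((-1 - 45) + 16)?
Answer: -12061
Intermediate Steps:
o = -102 (o = 6 - 18*6 = 6 - 108 = -102)
s = 11
116*(-104) + ((s + o) + 1)/((-1 - 45) + 16) = 116*(-104) + ((11 - 102) + 1)/((-1 - 45) + 16) = -12064 + (-91 + 1)/(-46 + 16) = -12064 - 90/(-30) = -12064 - 90*(-1/30) = -12064 + 3 = -12061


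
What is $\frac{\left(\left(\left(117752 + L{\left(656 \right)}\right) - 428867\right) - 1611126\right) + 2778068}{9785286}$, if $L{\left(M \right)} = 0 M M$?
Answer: $\frac{122261}{1397898} \approx 0.087461$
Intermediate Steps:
$L{\left(M \right)} = 0$ ($L{\left(M \right)} = 0 M = 0$)
$\frac{\left(\left(\left(117752 + L{\left(656 \right)}\right) - 428867\right) - 1611126\right) + 2778068}{9785286} = \frac{\left(\left(\left(117752 + 0\right) - 428867\right) - 1611126\right) + 2778068}{9785286} = \left(\left(\left(117752 - 428867\right) - 1611126\right) + 2778068\right) \frac{1}{9785286} = \left(\left(-311115 - 1611126\right) + 2778068\right) \frac{1}{9785286} = \left(-1922241 + 2778068\right) \frac{1}{9785286} = 855827 \cdot \frac{1}{9785286} = \frac{122261}{1397898}$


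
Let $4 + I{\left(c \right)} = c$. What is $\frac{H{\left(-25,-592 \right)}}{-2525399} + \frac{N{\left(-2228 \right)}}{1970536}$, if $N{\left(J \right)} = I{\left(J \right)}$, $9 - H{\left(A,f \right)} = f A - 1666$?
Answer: $\frac{2528324304}{622048705483} \approx 0.0040645$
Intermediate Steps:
$I{\left(c \right)} = -4 + c$
$H{\left(A,f \right)} = 1675 - A f$ ($H{\left(A,f \right)} = 9 - \left(f A - 1666\right) = 9 - \left(A f - 1666\right) = 9 - \left(-1666 + A f\right) = 1675 - A f$)
$N{\left(J \right)} = -4 + J$
$\frac{H{\left(-25,-592 \right)}}{-2525399} + \frac{N{\left(-2228 \right)}}{1970536} = \frac{1675 - \left(-25\right) \left(-592\right)}{-2525399} + \frac{-4 - 2228}{1970536} = \left(1675 - 14800\right) \left(- \frac{1}{2525399}\right) - \frac{279}{246317} = \left(-13125\right) \left(- \frac{1}{2525399}\right) - \frac{279}{246317} = \frac{13125}{2525399} - \frac{279}{246317} = \frac{2528324304}{622048705483}$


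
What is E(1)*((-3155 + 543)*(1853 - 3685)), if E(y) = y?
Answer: 4785184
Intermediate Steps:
E(1)*((-3155 + 543)*(1853 - 3685)) = 1*((-3155 + 543)*(1853 - 3685)) = 1*(-2612*(-1832)) = 1*4785184 = 4785184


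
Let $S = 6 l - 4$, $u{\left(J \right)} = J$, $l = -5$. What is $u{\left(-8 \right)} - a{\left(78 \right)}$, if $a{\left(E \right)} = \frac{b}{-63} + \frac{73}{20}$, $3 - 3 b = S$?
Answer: $- \frac{43297}{3780} \approx -11.454$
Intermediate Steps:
$S = -34$ ($S = 6 \left(-5\right) - 4 = -30 - 4 = -34$)
$b = \frac{37}{3}$ ($b = 1 - - \frac{34}{3} = 1 + \frac{34}{3} = \frac{37}{3} \approx 12.333$)
$a{\left(E \right)} = \frac{13057}{3780}$ ($a{\left(E \right)} = \frac{37}{3 \left(-63\right)} + \frac{73}{20} = \frac{37}{3} \left(- \frac{1}{63}\right) + 73 \cdot \frac{1}{20} = - \frac{37}{189} + \frac{73}{20} = \frac{13057}{3780}$)
$u{\left(-8 \right)} - a{\left(78 \right)} = -8 - \frac{13057}{3780} = - \frac{43297}{3780}$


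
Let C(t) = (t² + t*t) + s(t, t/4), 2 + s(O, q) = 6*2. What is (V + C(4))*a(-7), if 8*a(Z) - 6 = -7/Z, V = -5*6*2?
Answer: -63/4 ≈ -15.750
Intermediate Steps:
V = -60 (V = -30*2 = -60)
s(O, q) = 10 (s(O, q) = -2 + 6*2 = -2 + 12 = 10)
a(Z) = ¾ - 7/(8*Z) (a(Z) = ¾ + (-7/Z)/8 = ¾ - 7/(8*Z))
C(t) = 10 + 2*t² (C(t) = (t² + t*t) + 10 = (t² + t²) + 10 = 2*t² + 10 = 10 + 2*t²)
(V + C(4))*a(-7) = (-60 + (10 + 2*4²))*((⅛)*(-7 + 6*(-7))/(-7)) = (-60 + (10 + 2*16))*((⅛)*(-⅐)*(-7 - 42)) = (-60 + (10 + 32))*((⅛)*(-⅐)*(-49)) = (-60 + 42)*(7/8) = -18*7/8 = -63/4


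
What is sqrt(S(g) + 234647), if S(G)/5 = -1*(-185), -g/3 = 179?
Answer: 2*sqrt(58893) ≈ 485.36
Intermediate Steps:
g = -537 (g = -3*179 = -537)
S(G) = 925 (S(G) = 5*(-1*(-185)) = 5*185 = 925)
sqrt(S(g) + 234647) = sqrt(925 + 234647) = sqrt(235572) = 2*sqrt(58893)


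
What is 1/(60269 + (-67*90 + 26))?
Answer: 1/54265 ≈ 1.8428e-5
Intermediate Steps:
1/(60269 + (-67*90 + 26)) = 1/(60269 + (-6030 + 26)) = 1/(60269 - 6004) = 1/54265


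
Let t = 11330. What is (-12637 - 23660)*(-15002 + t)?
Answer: 133282584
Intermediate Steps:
(-12637 - 23660)*(-15002 + t) = (-12637 - 23660)*(-15002 + 11330) = -36297*(-3672) = 133282584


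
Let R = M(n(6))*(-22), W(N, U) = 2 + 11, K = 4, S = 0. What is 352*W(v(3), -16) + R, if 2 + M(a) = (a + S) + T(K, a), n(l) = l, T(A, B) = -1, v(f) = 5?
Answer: 4510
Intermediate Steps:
M(a) = -3 + a (M(a) = -2 + ((a + 0) - 1) = -2 + (a - 1) = -2 + (-1 + a) = -3 + a)
W(N, U) = 13
R = -66 (R = (-3 + 6)*(-22) = 3*(-22) = -66)
352*W(v(3), -16) + R = 352*13 - 66 = 4576 - 66 = 4510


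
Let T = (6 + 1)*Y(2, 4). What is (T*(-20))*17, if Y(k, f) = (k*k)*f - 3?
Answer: -30940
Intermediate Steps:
Y(k, f) = -3 + f*k² (Y(k, f) = k²*f - 3 = f*k² - 3 = -3 + f*k²)
T = 91 (T = (6 + 1)*(-3 + 4*2²) = 7*(-3 + 4*4) = 7*(-3 + 16) = 7*13 = 91)
(T*(-20))*17 = (91*(-20))*17 = -1820*17 = -30940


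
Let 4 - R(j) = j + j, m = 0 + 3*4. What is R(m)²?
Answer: 400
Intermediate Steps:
m = 12 (m = 0 + 12 = 12)
R(j) = 4 - 2*j (R(j) = 4 - (j + j) = 4 - 2*j)
R(m)² = (4 - 2*12)² = (4 - 24)² = (-20)² = 400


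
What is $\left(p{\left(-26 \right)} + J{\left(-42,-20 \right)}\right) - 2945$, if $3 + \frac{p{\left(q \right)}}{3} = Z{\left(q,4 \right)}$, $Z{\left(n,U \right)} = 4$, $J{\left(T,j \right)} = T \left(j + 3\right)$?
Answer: $-2228$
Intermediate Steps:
$J{\left(T,j \right)} = T \left(3 + j\right)$
$p{\left(q \right)} = 3$ ($p{\left(q \right)} = -9 + 3 \cdot 4 = -9 + 12 = 3$)
$\left(p{\left(-26 \right)} + J{\left(-42,-20 \right)}\right) - 2945 = \left(3 - 42 \left(3 - 20\right)\right) - 2945 = \left(3 - -714\right) - 2945 = \left(3 + 714\right) - 2945 = 717 - 2945 = -2228$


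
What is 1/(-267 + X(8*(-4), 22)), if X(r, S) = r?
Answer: -1/299 ≈ -0.0033445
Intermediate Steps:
1/(-267 + X(8*(-4), 22)) = 1/(-267 + 8*(-4)) = 1/(-267 - 32) = 1/(-299) = -1/299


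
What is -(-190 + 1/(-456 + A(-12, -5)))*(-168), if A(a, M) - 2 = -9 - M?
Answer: -7309764/229 ≈ -31920.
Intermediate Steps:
A(a, M) = -7 - M (A(a, M) = 2 + (-9 - M) = -7 - M)
-(-190 + 1/(-456 + A(-12, -5)))*(-168) = -(-190 + 1/(-456 + (-7 - 1*(-5))))*(-168) = -(-190 + 1/(-456 + (-7 + 5)))*(-168) = -(-190 + 1/(-456 - 2))*(-168) = -(-190 + 1/(-458))*(-168) = -(-190 - 1/458)*(-168) = -(-87021)*(-168)/458 = -1*7309764/229 = -7309764/229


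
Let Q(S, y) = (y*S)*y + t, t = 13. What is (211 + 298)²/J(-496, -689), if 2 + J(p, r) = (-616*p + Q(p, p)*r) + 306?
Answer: 259081/84074788787 ≈ 3.0816e-6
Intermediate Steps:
Q(S, y) = 13 + S*y² (Q(S, y) = (y*S)*y + 13 = (S*y)*y + 13 = S*y² + 13 = 13 + S*y²)
J(p, r) = 304 - 616*p + r*(13 + p³) (J(p, r) = -2 + ((-616*p + (13 + p*p²)*r) + 306) = -2 + ((-616*p + (13 + p³)*r) + 306) = -2 + ((-616*p + r*(13 + p³)) + 306) = -2 + (306 - 616*p + r*(13 + p³)) = 304 - 616*p + r*(13 + p³))
(211 + 298)²/J(-496, -689) = (211 + 298)²/(304 - 616*(-496) - 689*(13 + (-496)³)) = 509²/(304 + 305536 - 689*(13 - 122023936)) = 259081/(304 + 305536 - 689*(-122023923)) = 259081/(304 + 305536 + 84074482947) = 259081/84074788787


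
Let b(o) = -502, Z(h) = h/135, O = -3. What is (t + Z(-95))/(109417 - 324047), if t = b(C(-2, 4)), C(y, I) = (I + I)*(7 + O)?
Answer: 13573/5795010 ≈ 0.0023422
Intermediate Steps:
Z(h) = h/135 (Z(h) = h*(1/135) = h/135)
C(y, I) = 8*I (C(y, I) = (I + I)*(7 - 3) = (2*I)*4 = 8*I)
t = -502
(t + Z(-95))/(109417 - 324047) = (-502 + (1/135)*(-95))/(109417 - 324047) = (-502 - 19/27)/(-214630) = -13573/27*(-1/214630) = 13573/5795010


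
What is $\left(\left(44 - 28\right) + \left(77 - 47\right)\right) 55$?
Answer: $2530$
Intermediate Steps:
$\left(\left(44 - 28\right) + \left(77 - 47\right)\right) 55 = \left(\left(44 - 28\right) + 30\right) 55 = \left(16 + 30\right) 55 = 46 \cdot 55 = 2530$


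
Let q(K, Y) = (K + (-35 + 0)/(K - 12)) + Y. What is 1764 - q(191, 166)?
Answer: 251888/179 ≈ 1407.2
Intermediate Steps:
q(K, Y) = K + Y - 35/(-12 + K) (q(K, Y) = (K - 35/(-12 + K)) + Y = K + Y - 35/(-12 + K))
1764 - q(191, 166) = 1764 - (-35 + 191² - 12*191 - 12*166 + 191*166)/(-12 + 191) = 1764 - (-35 + 36481 - 2292 - 1992 + 31706)/179 = 1764 - 63868/179 = 251888/179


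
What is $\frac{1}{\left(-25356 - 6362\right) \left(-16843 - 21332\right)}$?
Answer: $\frac{1}{1210834650} \approx 8.2588 \cdot 10^{-10}$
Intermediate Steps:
$\frac{1}{\left(-25356 - 6362\right) \left(-16843 - 21332\right)} = \frac{1}{\left(-31718\right) \left(-38175\right)} = \frac{1}{1210834650}$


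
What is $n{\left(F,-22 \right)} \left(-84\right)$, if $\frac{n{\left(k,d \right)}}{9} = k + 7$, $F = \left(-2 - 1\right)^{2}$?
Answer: $-12096$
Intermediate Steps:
$F = 9$ ($F = \left(-3\right)^{2} = 9$)
$n{\left(k,d \right)} = 63 + 9 k$ ($n{\left(k,d \right)} = 9 \left(k + 7\right) = 9 \left(7 + k\right) = 63 + 9 k$)
$n{\left(F,-22 \right)} \left(-84\right) = \left(63 + 9 \cdot 9\right) \left(-84\right) = \left(63 + 81\right) \left(-84\right) = 144 \left(-84\right) = -12096$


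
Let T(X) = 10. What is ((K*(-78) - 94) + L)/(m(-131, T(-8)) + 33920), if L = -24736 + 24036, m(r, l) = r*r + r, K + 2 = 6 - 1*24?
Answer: 383/25475 ≈ 0.015034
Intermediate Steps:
K = -20 (K = -2 + (6 - 1*24) = -2 + (6 - 24) = -2 - 18 = -20)
m(r, l) = r + r**2 (m(r, l) = r**2 + r = r + r**2)
L = -700
((K*(-78) - 94) + L)/(m(-131, T(-8)) + 33920) = ((-20*(-78) - 94) - 700)/(-131*(1 - 131) + 33920) = ((1560 - 94) - 700)/(-131*(-130) + 33920) = (1466 - 700)/(17030 + 33920) = 766/50950 = 766*(1/50950) = 383/25475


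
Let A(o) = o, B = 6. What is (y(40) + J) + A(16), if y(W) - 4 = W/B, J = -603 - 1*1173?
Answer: -5248/3 ≈ -1749.3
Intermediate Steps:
J = -1776 (J = -603 - 1173 = -1776)
y(W) = 4 + W/6
(y(40) + J) + A(16) = ((4 + (⅙)*40) - 1776) + 16 = ((4 + 20/3) - 1776) + 16 = (32/3 - 1776) + 16 = -5296/3 + 16 = -5248/3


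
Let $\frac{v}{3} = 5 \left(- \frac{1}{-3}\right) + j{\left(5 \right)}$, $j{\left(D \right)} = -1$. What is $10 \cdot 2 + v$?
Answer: $22$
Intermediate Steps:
$v = 2$ ($v = 3 \left(5 \left(- \frac{1}{-3}\right) - 1\right) = 3 \left(5 \left(\left(-1\right) \left(- \frac{1}{3}\right)\right) - 1\right) = 3 \left(5 \cdot \frac{1}{3} - 1\right) = 3 \left(\frac{5}{3} - 1\right) = 3 \cdot \frac{2}{3} = 2$)
$10 \cdot 2 + v = 10 \cdot 2 + 2 = 20 + 2 = 22$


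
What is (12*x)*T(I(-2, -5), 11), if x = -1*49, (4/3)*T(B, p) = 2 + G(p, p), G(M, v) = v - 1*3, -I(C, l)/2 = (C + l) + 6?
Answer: -4410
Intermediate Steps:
I(C, l) = -12 - 2*C - 2*l (I(C, l) = -2*((C + l) + 6) = -2*(6 + C + l) = -12 - 2*C - 2*l)
G(M, v) = -3 + v (G(M, v) = v - 3 = -3 + v)
T(B, p) = -¾ + 3*p/4 (T(B, p) = 3*(2 + (-3 + p))/4 = 3*(-1 + p)/4 = -¾ + 3*p/4)
x = -49
(12*x)*T(I(-2, -5), 11) = (12*(-49))*(-¾ + (¾)*11) = -588*(-¾ + 33/4) = -588*15/2 = -4410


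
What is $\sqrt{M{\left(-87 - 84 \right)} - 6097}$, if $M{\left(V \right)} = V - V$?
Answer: $i \sqrt{6097} \approx 78.083 i$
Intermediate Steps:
$M{\left(V \right)} = 0$
$\sqrt{M{\left(-87 - 84 \right)} - 6097} = \sqrt{0 - 6097} = \sqrt{-6097} = i \sqrt{6097}$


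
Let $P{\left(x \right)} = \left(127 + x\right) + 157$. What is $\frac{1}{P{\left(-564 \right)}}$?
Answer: $- \frac{1}{280} \approx -0.0035714$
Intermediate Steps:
$P{\left(x \right)} = 284 + x$
$\frac{1}{P{\left(-564 \right)}} = \frac{1}{284 - 564} = \frac{1}{-280} = - \frac{1}{280}$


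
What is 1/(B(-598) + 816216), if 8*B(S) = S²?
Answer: 2/1721833 ≈ 1.1616e-6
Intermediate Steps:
B(S) = S²/8
1/(B(-598) + 816216) = 1/((⅛)*(-598)² + 816216) = 1/((⅛)*357604 + 816216) = 1/(89401/2 + 816216) = 1/(1721833/2) = 2/1721833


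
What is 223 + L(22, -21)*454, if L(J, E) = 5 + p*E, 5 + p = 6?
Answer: -7041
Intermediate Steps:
p = 1 (p = -5 + 6 = 1)
L(J, E) = 5 + E (L(J, E) = 5 + 1*E = 5 + E)
223 + L(22, -21)*454 = 223 + (5 - 21)*454 = 223 - 16*454 = 223 - 7264 = -7041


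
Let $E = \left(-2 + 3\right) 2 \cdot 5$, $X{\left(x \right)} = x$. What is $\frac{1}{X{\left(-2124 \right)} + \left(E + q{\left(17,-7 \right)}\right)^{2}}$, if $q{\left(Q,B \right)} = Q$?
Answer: $- \frac{1}{1395} \approx -0.00071685$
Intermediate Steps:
$E = 10$ ($E = 1 \cdot 2 \cdot 5 = 2 \cdot 5 = 10$)
$\frac{1}{X{\left(-2124 \right)} + \left(E + q{\left(17,-7 \right)}\right)^{2}} = \frac{1}{-2124 + \left(10 + 17\right)^{2}} = \frac{1}{-2124 + 27^{2}} = \frac{1}{-2124 + 729} = \frac{1}{-1395} = - \frac{1}{1395}$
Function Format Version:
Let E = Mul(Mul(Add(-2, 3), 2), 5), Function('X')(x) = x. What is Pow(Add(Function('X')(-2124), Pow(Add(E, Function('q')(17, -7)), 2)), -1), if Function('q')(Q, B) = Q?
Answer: Rational(-1, 1395) ≈ -0.00071685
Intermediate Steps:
E = 10 (E = Mul(Mul(1, 2), 5) = Mul(2, 5) = 10)
Pow(Add(Function('X')(-2124), Pow(Add(E, Function('q')(17, -7)), 2)), -1) = Pow(Add(-2124, Pow(Add(10, 17), 2)), -1) = Pow(Add(-2124, Pow(27, 2)), -1) = Pow(Add(-2124, 729), -1) = Pow(-1395, -1) = Rational(-1, 1395)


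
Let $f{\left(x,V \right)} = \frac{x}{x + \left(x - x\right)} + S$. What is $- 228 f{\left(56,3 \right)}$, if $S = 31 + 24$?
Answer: $-12768$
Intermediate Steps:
$S = 55$
$f{\left(x,V \right)} = 56$ ($f{\left(x,V \right)} = \frac{x}{x + \left(x - x\right)} + 55 = \frac{x}{x + 0} + 55 = \frac{x}{x} + 55 = 1 + 55 = 56$)
$- 228 f{\left(56,3 \right)} = \left(-228\right) 56 = -12768$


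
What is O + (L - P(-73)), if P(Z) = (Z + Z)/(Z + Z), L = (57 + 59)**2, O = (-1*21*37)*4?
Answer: 10347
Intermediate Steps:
O = -3108 (O = -21*37*4 = -777*4 = -3108)
L = 13456 (L = 116**2 = 13456)
P(Z) = 1 (P(Z) = (2*Z)/((2*Z)) = (2*Z)*(1/(2*Z)) = 1)
O + (L - P(-73)) = -3108 + (13456 - 1*1) = -3108 + (13456 - 1) = -3108 + 13455 = 10347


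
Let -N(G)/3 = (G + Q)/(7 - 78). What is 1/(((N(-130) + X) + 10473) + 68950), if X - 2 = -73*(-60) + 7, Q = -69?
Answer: 71/5950055 ≈ 1.1933e-5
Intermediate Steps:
N(G) = -207/71 + 3*G/71 (N(G) = -3*(G - 69)/(7 - 78) = -3*(-69 + G)/(-71) = -3*(-69 + G)*(-1)/71 = -3*(69/71 - G/71) = -207/71 + 3*G/71)
X = 4389 (X = 2 + (-73*(-60) + 7) = 2 + (4380 + 7) = 2 + 4387 = 4389)
1/(((N(-130) + X) + 10473) + 68950) = 1/((((-207/71 + (3/71)*(-130)) + 4389) + 10473) + 68950) = 1/((((-207/71 - 390/71) + 4389) + 10473) + 68950) = 1/(((-597/71 + 4389) + 10473) + 68950) = 1/((311022/71 + 10473) + 68950) = 1/(1054605/71 + 68950) = 1/(5950055/71) = 71/5950055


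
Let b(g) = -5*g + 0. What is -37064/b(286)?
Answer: 18532/715 ≈ 25.919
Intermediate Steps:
b(g) = -5*g
-37064/b(286) = -37064/((-5*286)) = -37064/(-1430) = -37064*(-1/1430) = 18532/715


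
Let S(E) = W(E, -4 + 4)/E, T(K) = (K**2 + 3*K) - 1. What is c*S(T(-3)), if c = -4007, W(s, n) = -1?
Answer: -4007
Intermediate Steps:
T(K) = -1 + K**2 + 3*K
S(E) = -1/E
c*S(T(-3)) = -(-4007)/(-1 + (-3)**2 + 3*(-3)) = -(-4007)/(-1 + 9 - 9) = -(-4007)/(-1) = -(-4007)*(-1) = -4007*1 = -4007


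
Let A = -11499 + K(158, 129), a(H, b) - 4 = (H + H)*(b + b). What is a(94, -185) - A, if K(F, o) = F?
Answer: -58215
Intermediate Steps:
a(H, b) = 4 + 4*H*b (a(H, b) = 4 + (H + H)*(b + b) = 4 + (2*H)*(2*b) = 4 + 4*H*b)
A = -11341 (A = -11499 + 158 = -11341)
a(94, -185) - A = (4 + 4*94*(-185)) - 1*(-11341) = (4 - 69560) + 11341 = -69556 + 11341 = -58215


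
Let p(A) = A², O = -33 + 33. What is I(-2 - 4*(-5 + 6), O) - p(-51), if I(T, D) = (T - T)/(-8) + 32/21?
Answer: -54589/21 ≈ -2599.5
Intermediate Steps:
O = 0
I(T, D) = 32/21 (I(T, D) = 0*(-⅛) + 32*(1/21) = 0 + 32/21 = 32/21)
I(-2 - 4*(-5 + 6), O) - p(-51) = 32/21 - 1*(-51)² = 32/21 - 1*2601 = 32/21 - 2601 = -54589/21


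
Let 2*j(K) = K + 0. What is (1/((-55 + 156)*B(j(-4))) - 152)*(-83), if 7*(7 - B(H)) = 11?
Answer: 48419627/3838 ≈ 12616.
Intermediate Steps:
j(K) = K/2 (j(K) = (K + 0)/2 = K/2)
B(H) = 38/7 (B(H) = 7 - 1/7*11 = 7 - 11/7 = 38/7)
(1/((-55 + 156)*B(j(-4))) - 152)*(-83) = (1/((-55 + 156)*(38/7)) - 152)*(-83) = ((7/38)/101 - 152)*(-83) = ((1/101)*(7/38) - 152)*(-83) = (7/3838 - 152)*(-83) = -583369/3838*(-83) = 48419627/3838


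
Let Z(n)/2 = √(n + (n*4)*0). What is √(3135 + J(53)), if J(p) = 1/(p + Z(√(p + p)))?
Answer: √(166156 + 6270*106^(¼))/√(53 + 2*106^(¼)) ≈ 55.991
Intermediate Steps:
Z(n) = 2*√n (Z(n) = 2*√(n + (n*4)*0) = 2*√(n + (4*n)*0) = 2*√(n + 0) = 2*√n)
J(p) = 1/(p + 2*2^(¼)*p^(¼)) (J(p) = 1/(p + 2*√(√(p + p))) = 1/(p + 2*√(√(2*p))) = 1/(p + 2*√(√2*√p)) = 1/(p + 2*(2^(¼)*p^(¼))) = 1/(p + 2*2^(¼)*p^(¼)))
√(3135 + J(53)) = √(3135 + 1/(53 + 2*2^(¼)*53^(¼))) = √(3135 + 1/(53 + 2*106^(¼)))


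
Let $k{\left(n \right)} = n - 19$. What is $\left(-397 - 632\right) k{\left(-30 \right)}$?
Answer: $50421$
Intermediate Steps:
$k{\left(n \right)} = -19 + n$
$\left(-397 - 632\right) k{\left(-30 \right)} = \left(-397 - 632\right) \left(-19 - 30\right) = \left(-1029\right) \left(-49\right) = 50421$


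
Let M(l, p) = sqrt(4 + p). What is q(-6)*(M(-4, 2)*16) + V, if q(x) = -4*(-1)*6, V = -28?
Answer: -28 + 384*sqrt(6) ≈ 912.60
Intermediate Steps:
q(x) = 24 (q(x) = 4*6 = 24)
q(-6)*(M(-4, 2)*16) + V = 24*(sqrt(4 + 2)*16) - 28 = 24*(sqrt(6)*16) - 28 = 24*(16*sqrt(6)) - 28 = 384*sqrt(6) - 28 = -28 + 384*sqrt(6)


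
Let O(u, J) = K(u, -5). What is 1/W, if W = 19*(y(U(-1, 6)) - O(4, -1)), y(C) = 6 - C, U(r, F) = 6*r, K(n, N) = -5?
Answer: 1/323 ≈ 0.0030960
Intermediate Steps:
O(u, J) = -5
W = 323 (W = 19*((6 - 6*(-1)) - 1*(-5)) = 19*((6 - 1*(-6)) + 5) = 19*((6 + 6) + 5) = 19*(12 + 5) = 19*17 = 323)
1/W = 1/323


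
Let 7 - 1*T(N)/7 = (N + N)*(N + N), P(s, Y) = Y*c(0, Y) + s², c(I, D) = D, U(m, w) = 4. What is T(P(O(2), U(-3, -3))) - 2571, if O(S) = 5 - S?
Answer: -20022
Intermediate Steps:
P(s, Y) = Y² + s² (P(s, Y) = Y*Y + s² = Y² + s²)
T(N) = 49 - 28*N² (T(N) = 49 - 7*(N + N)*(N + N) = 49 - 7*2*N*2*N = 49 - 28*N²)
T(P(O(2), U(-3, -3))) - 2571 = (49 - 28*(4² + (5 - 1*2)²)²) - 2571 = (49 - 28*(16 + (5 - 2)²)²) - 2571 = (49 - 28*(16 + 3²)²) - 2571 = (49 - 28*(16 + 9)²) - 2571 = (49 - 28*25²) - 2571 = (49 - 28*625) - 2571 = (49 - 17500) - 2571 = -17451 - 2571 = -20022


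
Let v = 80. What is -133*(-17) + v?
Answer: 2341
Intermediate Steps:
-133*(-17) + v = -133*(-17) + 80 = 2261 + 80 = 2341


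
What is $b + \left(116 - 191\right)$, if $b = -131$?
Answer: $-206$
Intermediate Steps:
$b + \left(116 - 191\right) = -131 + \left(116 - 191\right) = -131 - 75 = -206$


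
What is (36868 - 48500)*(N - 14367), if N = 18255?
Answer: -45225216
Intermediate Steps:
(36868 - 48500)*(N - 14367) = (36868 - 48500)*(18255 - 14367) = -11632*3888 = -45225216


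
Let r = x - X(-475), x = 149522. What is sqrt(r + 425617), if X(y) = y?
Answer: 13*sqrt(3406) ≈ 758.69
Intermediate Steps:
r = 149997 (r = 149522 - 1*(-475) = 149522 + 475 = 149997)
sqrt(r + 425617) = sqrt(149997 + 425617) = sqrt(575614) = 13*sqrt(3406)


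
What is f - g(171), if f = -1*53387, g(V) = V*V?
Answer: -82628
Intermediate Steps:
g(V) = V²
f = -53387
f - g(171) = -53387 - 1*171² = -53387 - 1*29241 = -53387 - 29241 = -82628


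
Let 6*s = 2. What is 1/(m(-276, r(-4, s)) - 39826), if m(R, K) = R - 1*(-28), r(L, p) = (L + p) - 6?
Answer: -1/40074 ≈ -2.4954e-5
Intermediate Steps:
s = 1/3 (s = (1/6)*2 = 1/3 ≈ 0.33333)
r(L, p) = -6 + L + p
m(R, K) = 28 + R (m(R, K) = R + 28 = 28 + R)
1/(m(-276, r(-4, s)) - 39826) = 1/((28 - 276) - 39826) = 1/(-248 - 39826) = 1/(-40074) = -1/40074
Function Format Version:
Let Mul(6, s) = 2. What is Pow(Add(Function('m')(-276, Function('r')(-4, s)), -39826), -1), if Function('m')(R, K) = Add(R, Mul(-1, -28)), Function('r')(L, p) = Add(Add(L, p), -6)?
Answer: Rational(-1, 40074) ≈ -2.4954e-5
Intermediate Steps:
s = Rational(1, 3) (s = Mul(Rational(1, 6), 2) = Rational(1, 3) ≈ 0.33333)
Function('r')(L, p) = Add(-6, L, p)
Function('m')(R, K) = Add(28, R) (Function('m')(R, K) = Add(R, 28) = Add(28, R))
Pow(Add(Function('m')(-276, Function('r')(-4, s)), -39826), -1) = Pow(Add(Add(28, -276), -39826), -1) = Pow(Add(-248, -39826), -1) = Pow(-40074, -1) = Rational(-1, 40074)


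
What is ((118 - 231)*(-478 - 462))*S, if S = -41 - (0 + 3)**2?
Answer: -5311000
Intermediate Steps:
S = -50 (S = -41 - 1*3**2 = -41 - 1*9 = -41 - 9 = -50)
((118 - 231)*(-478 - 462))*S = ((118 - 231)*(-478 - 462))*(-50) = -113*(-940)*(-50) = 106220*(-50) = -5311000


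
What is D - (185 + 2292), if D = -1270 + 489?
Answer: -3258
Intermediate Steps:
D = -781
D - (185 + 2292) = -781 - (185 + 2292) = -781 - 1*2477 = -781 - 2477 = -3258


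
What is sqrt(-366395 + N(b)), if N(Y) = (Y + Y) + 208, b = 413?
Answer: I*sqrt(365361) ≈ 604.45*I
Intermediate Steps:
N(Y) = 208 + 2*Y (N(Y) = 2*Y + 208 = 208 + 2*Y)
sqrt(-366395 + N(b)) = sqrt(-366395 + (208 + 2*413)) = sqrt(-366395 + (208 + 826)) = sqrt(-366395 + 1034) = sqrt(-365361) = I*sqrt(365361)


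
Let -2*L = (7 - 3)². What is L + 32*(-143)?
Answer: -4584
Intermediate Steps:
L = -8 (L = -(7 - 3)²/2 = -½*4² = -½*16 = -8)
L + 32*(-143) = -8 + 32*(-143) = -8 - 4576 = -4584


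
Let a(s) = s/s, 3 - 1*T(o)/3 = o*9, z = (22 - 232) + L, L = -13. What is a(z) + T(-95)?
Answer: 2575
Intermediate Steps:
z = -223 (z = (22 - 232) - 13 = -210 - 13 = -223)
T(o) = 9 - 27*o (T(o) = 9 - 3*o*9 = 9 - 27*o)
a(s) = 1
a(z) + T(-95) = 1 + (9 - 27*(-95)) = 1 + (9 + 2565) = 1 + 2574 = 2575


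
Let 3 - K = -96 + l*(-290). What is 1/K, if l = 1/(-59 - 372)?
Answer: 431/42379 ≈ 0.010170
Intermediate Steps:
l = -1/431 (l = 1/(-431) = -1/431 ≈ -0.0023202)
K = 42379/431 (K = 3 - (-96 - 1/431*(-290)) = 3 - (-96 + 290/431) = 3 - 1*(-41086/431) = 3 + 41086/431 = 42379/431 ≈ 98.327)
1/K = 1/(42379/431) = 431/42379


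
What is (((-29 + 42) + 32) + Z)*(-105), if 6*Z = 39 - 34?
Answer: -9625/2 ≈ -4812.5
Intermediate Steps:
Z = 5/6 (Z = (39 - 34)/6 = (1/6)*5 = 5/6 ≈ 0.83333)
(((-29 + 42) + 32) + Z)*(-105) = (((-29 + 42) + 32) + 5/6)*(-105) = ((13 + 32) + 5/6)*(-105) = (45 + 5/6)*(-105) = (275/6)*(-105) = -9625/2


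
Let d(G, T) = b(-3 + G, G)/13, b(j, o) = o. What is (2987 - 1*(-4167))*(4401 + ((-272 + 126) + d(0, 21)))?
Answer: 30440270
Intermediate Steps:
d(G, T) = G/13
(2987 - 1*(-4167))*(4401 + ((-272 + 126) + d(0, 21))) = (2987 - 1*(-4167))*(4401 + ((-272 + 126) + (1/13)*0)) = (2987 + 4167)*(4401 + (-146 + 0)) = 7154*(4401 - 146) = 7154*4255 = 30440270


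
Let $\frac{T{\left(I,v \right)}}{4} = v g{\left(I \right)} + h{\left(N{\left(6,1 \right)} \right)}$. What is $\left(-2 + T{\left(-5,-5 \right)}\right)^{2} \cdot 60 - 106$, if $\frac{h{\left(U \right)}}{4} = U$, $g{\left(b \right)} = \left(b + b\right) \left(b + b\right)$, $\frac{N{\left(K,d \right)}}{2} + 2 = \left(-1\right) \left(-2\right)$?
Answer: $240480134$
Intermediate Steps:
$N{\left(K,d \right)} = 0$ ($N{\left(K,d \right)} = -4 + 2 \left(\left(-1\right) \left(-2\right)\right) = -4 + 2 \cdot 2 = -4 + 4 = 0$)
$g{\left(b \right)} = 4 b^{2}$ ($g{\left(b \right)} = 2 b 2 b = 4 b^{2}$)
$h{\left(U \right)} = 4 U$
$T{\left(I,v \right)} = 16 v I^{2}$ ($T{\left(I,v \right)} = 4 \left(v 4 I^{2} + 4 \cdot 0\right) = 4 \left(4 v I^{2} + 0\right) = 4 \cdot 4 v I^{2} = 16 v I^{2}$)
$\left(-2 + T{\left(-5,-5 \right)}\right)^{2} \cdot 60 - 106 = \left(-2 + 16 \left(-5\right) \left(-5\right)^{2}\right)^{2} \cdot 60 - 106 = \left(-2 + 16 \left(-5\right) 25\right)^{2} \cdot 60 - 106 = \left(-2 - 2000\right)^{2} \cdot 60 - 106 = \left(-2002\right)^{2} \cdot 60 - 106 = 4008004 \cdot 60 - 106 = 240480240 - 106 = 240480134$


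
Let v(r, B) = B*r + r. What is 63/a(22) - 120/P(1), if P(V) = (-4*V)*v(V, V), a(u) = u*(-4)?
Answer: 1257/88 ≈ 14.284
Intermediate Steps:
a(u) = -4*u
v(r, B) = r + B*r
P(V) = -4*V²*(1 + V) (P(V) = (-4*V)*(V*(1 + V)) = -4*V²*(1 + V))
63/a(22) - 120/P(1) = 63/((-4*22)) - 120*1/(4*(-1 - 1*1)) = 63/(-88) - 120*1/(4*(-1 - 1)) = 63*(-1/88) - 120/(4*1*(-2)) = -63/88 - 120/(-8) = -63/88 - 120*(-⅛) = -63/88 + 15 = 1257/88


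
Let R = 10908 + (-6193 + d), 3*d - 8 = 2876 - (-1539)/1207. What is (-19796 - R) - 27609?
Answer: -192209047/3621 ≈ -53082.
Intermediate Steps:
d = 3482527/3621 (d = 8/3 + (2876 - (-1539)/1207)/3 = 8/3 + (2876 - 1*(-1539/1207))/3 = 8/3 + (2876 + 1539/1207)/3 = 8/3 + (⅓)*(3472871/1207) = 8/3 + 3472871/3621 = 3482527/3621 ≈ 961.76)
R = 20555542/3621 (R = 10908 + (-6193 + 3482527/3621) = 10908 - 18942326/3621 = 20555542/3621 ≈ 5676.8)
(-19796 - R) - 27609 = (-19796 - 1*20555542/3621) - 27609 = (-19796 - 20555542/3621) - 27609 = -92236858/3621 - 27609 = -192209047/3621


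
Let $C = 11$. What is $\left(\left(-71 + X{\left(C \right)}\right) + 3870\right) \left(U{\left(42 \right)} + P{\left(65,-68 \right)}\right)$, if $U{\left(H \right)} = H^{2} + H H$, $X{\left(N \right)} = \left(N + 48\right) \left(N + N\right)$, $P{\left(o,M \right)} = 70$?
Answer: $18339006$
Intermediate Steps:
$X{\left(N \right)} = 2 N \left(48 + N\right)$ ($X{\left(N \right)} = \left(48 + N\right) 2 N = 2 N \left(48 + N\right)$)
$U{\left(H \right)} = 2 H^{2}$ ($U{\left(H \right)} = H^{2} + H^{2} = 2 H^{2}$)
$\left(\left(-71 + X{\left(C \right)}\right) + 3870\right) \left(U{\left(42 \right)} + P{\left(65,-68 \right)}\right) = \left(\left(-71 + 2 \cdot 11 \left(48 + 11\right)\right) + 3870\right) \left(2 \cdot 42^{2} + 70\right) = \left(\left(-71 + 2 \cdot 11 \cdot 59\right) + 3870\right) \left(2 \cdot 1764 + 70\right) = \left(\left(-71 + 1298\right) + 3870\right) \left(3528 + 70\right) = \left(1227 + 3870\right) 3598 = 5097 \cdot 3598 = 18339006$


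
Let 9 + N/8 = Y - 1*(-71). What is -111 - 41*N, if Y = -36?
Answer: -8639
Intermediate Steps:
N = 208 (N = -72 + 8*(-36 - 1*(-71)) = -72 + 8*(-36 + 71) = -72 + 8*35 = -72 + 280 = 208)
-111 - 41*N = -111 - 41*208 = -111 - 8528 = -8639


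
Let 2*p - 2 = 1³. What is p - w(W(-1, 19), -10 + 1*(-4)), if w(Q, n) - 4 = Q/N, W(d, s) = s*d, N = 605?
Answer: -2987/1210 ≈ -2.4686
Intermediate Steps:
W(d, s) = d*s
w(Q, n) = 4 + Q/605
p = 3/2 (p = 1 + (½)*1³ = 1 + (½)*1 = 1 + ½ = 3/2 ≈ 1.5000)
p - w(W(-1, 19), -10 + 1*(-4)) = 3/2 - (4 + (-1*19)/605) = 3/2 - (4 + (1/605)*(-19)) = 3/2 - (4 - 19/605) = 3/2 - 1*2401/605 = 3/2 - 2401/605 = -2987/1210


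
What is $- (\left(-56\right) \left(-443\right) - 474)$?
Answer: $-24334$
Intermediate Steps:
$- (\left(-56\right) \left(-443\right) - 474) = - (24808 - 474) = \left(-1\right) 24334 = -24334$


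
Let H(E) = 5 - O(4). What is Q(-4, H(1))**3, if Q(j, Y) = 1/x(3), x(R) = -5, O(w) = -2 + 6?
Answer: -1/125 ≈ -0.0080000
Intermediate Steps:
O(w) = 4
H(E) = 1 (H(E) = 5 - 1*4 = 5 - 4 = 1)
Q(j, Y) = -1/5 (Q(j, Y) = 1/(-5) = -1/5)
Q(-4, H(1))**3 = (-1/5)**3 = -1/125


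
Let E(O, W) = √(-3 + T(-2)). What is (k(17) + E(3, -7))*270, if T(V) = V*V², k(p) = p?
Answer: 4590 + 270*I*√11 ≈ 4590.0 + 895.49*I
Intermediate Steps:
T(V) = V³
E(O, W) = I*√11 (E(O, W) = √(-3 + (-2)³) = √(-3 - 8) = √(-11) = I*√11)
(k(17) + E(3, -7))*270 = (17 + I*√11)*270 = 4590 + 270*I*√11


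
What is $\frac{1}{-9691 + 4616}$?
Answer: $- \frac{1}{5075} \approx -0.00019704$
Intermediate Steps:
$\frac{1}{-9691 + 4616} = \frac{1}{-5075} = - \frac{1}{5075}$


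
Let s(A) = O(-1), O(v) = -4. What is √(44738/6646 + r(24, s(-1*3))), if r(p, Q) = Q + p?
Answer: √295178767/3323 ≈ 5.1703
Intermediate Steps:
s(A) = -4
√(44738/6646 + r(24, s(-1*3))) = √(44738/6646 + (-4 + 24)) = √(44738*(1/6646) + 20) = √(22369/3323 + 20) = √(88829/3323) = √295178767/3323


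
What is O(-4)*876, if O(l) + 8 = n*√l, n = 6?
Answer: -7008 + 10512*I ≈ -7008.0 + 10512.0*I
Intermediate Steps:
O(l) = -8 + 6*√l
O(-4)*876 = (-8 + 6*√(-4))*876 = (-8 + 6*(2*I))*876 = (-8 + 12*I)*876 = -7008 + 10512*I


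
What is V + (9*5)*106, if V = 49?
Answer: 4819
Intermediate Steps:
V + (9*5)*106 = 49 + (9*5)*106 = 49 + 45*106 = 49 + 4770 = 4819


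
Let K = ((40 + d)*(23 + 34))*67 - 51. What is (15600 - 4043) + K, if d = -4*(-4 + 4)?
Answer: 164266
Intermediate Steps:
d = 0 (d = -4*0 = 0)
K = 152709 (K = ((40 + 0)*(23 + 34))*67 - 51 = (40*57)*67 - 51 = 2280*67 - 51 = 152760 - 51 = 152709)
(15600 - 4043) + K = (15600 - 4043) + 152709 = 11557 + 152709 = 164266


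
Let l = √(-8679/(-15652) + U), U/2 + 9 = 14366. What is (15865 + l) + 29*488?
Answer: 30017 + √1758659529991/7826 ≈ 30186.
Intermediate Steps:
U = 28714 (U = -18 + 2*14366 = -18 + 28732 = 28714)
l = √1758659529991/7826 (l = √(-8679/(-15652) + 28714) = √(-8679*(-1/15652) + 28714) = √(8679/15652 + 28714) = √(449440207/15652) = √1758659529991/7826 ≈ 169.45)
(15865 + l) + 29*488 = (15865 + √1758659529991/7826) + 29*488 = (15865 + √1758659529991/7826) + 14152 = 30017 + √1758659529991/7826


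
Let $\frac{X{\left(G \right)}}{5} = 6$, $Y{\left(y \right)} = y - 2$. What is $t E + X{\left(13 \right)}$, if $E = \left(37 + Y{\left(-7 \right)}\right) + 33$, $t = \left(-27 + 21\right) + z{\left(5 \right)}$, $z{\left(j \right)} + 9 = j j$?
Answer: $640$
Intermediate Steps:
$Y{\left(y \right)} = -2 + y$
$X{\left(G \right)} = 30$ ($X{\left(G \right)} = 5 \cdot 6 = 30$)
$z{\left(j \right)} = -9 + j^{2}$ ($z{\left(j \right)} = -9 + j j = -9 + j^{2}$)
$t = 10$ ($t = \left(-27 + 21\right) - \left(9 - 5^{2}\right) = -6 + \left(-9 + 25\right) = -6 + 16 = 10$)
$E = 61$ ($E = \left(37 - 9\right) + 33 = 28 + 33 = 61$)
$t E + X{\left(13 \right)} = 10 \cdot 61 + 30 = 610 + 30 = 640$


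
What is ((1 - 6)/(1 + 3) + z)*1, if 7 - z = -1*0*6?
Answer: 23/4 ≈ 5.7500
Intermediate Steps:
z = 7 (z = 7 - (-1*0)*6 = 7 - 0*6 = 7 - 1*0 = 7 + 0 = 7)
((1 - 6)/(1 + 3) + z)*1 = ((1 - 6)/(1 + 3) + 7)*1 = (-5/4 + 7)*1 = (23/4)*1 = 23/4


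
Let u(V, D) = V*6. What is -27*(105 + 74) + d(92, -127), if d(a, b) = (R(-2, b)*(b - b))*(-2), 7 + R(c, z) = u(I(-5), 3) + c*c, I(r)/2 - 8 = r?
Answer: -4833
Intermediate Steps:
I(r) = 16 + 2*r
u(V, D) = 6*V
R(c, z) = 29 + c² (R(c, z) = -7 + (6*(16 + 2*(-5)) + c*c) = -7 + (6*(16 - 10) + c²) = -7 + (6*6 + c²) = -7 + (36 + c²) = 29 + c²)
d(a, b) = 0 (d(a, b) = ((29 + (-2)²)*(b - b))*(-2) = ((29 + 4)*0)*(-2) = (33*0)*(-2) = 0*(-2) = 0)
-27*(105 + 74) + d(92, -127) = -27*(105 + 74) + 0 = -27*179 + 0 = -4833 + 0 = -4833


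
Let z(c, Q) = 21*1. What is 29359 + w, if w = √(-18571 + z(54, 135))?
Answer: 29359 + 5*I*√742 ≈ 29359.0 + 136.2*I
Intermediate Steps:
z(c, Q) = 21
w = 5*I*√742 (w = √(-18571 + 21) = √(-18550) = 5*I*√742 ≈ 136.2*I)
29359 + w = 29359 + 5*I*√742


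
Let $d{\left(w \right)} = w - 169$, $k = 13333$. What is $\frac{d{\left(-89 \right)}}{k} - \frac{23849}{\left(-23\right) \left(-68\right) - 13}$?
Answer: $- \frac{318378875}{20679483} \approx -15.396$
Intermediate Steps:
$d{\left(w \right)} = -169 + w$
$\frac{d{\left(-89 \right)}}{k} - \frac{23849}{\left(-23\right) \left(-68\right) - 13} = \frac{-169 - 89}{13333} - \frac{23849}{\left(-23\right) \left(-68\right) - 13} = \left(-258\right) \frac{1}{13333} - \frac{23849}{1564 - 13} = - \frac{258}{13333} - \frac{23849}{1551} = - \frac{318378875}{20679483}$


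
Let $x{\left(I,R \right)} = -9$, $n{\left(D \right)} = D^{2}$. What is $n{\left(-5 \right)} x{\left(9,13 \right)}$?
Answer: $-225$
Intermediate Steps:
$n{\left(-5 \right)} x{\left(9,13 \right)} = \left(-5\right)^{2} \left(-9\right) = 25 \left(-9\right) = -225$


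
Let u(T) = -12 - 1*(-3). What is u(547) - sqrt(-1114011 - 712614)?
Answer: -9 - 5*I*sqrt(73065) ≈ -9.0 - 1351.5*I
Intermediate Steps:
u(T) = -9 (u(T) = -12 + 3 = -9)
u(547) - sqrt(-1114011 - 712614) = -9 - sqrt(-1114011 - 712614) = -9 - sqrt(-1826625) = -9 - 5*I*sqrt(73065)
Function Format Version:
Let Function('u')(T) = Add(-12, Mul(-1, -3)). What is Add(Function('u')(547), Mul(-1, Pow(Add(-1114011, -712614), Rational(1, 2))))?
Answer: Add(-9, Mul(-5, I, Pow(73065, Rational(1, 2)))) ≈ Add(-9.0000, Mul(-1351.5, I))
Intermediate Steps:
Function('u')(T) = -9 (Function('u')(T) = Add(-12, 3) = -9)
Add(Function('u')(547), Mul(-1, Pow(Add(-1114011, -712614), Rational(1, 2)))) = Add(-9, Mul(-1, Pow(Add(-1114011, -712614), Rational(1, 2)))) = Add(-9, Mul(-1, Pow(-1826625, Rational(1, 2)))) = Add(-9, Mul(-1, Mul(5, I, Pow(73065, Rational(1, 2))))) = Add(-9, Mul(-5, I, Pow(73065, Rational(1, 2))))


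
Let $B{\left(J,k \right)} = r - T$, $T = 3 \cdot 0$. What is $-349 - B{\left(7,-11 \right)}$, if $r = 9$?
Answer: $-358$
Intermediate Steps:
$T = 0$
$B{\left(J,k \right)} = 9$ ($B{\left(J,k \right)} = 9 - 0 = 9 + 0 = 9$)
$-349 - B{\left(7,-11 \right)} = -349 - 9 = -358$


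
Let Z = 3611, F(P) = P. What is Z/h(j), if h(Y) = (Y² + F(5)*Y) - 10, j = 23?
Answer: 3611/634 ≈ 5.6956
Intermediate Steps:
h(Y) = -10 + Y² + 5*Y (h(Y) = (Y² + 5*Y) - 10 = -10 + Y² + 5*Y)
Z/h(j) = 3611/(-10 + 23² + 5*23) = 3611/(-10 + 529 + 115) = 3611/634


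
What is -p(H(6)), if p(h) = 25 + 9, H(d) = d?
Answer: -34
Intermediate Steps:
p(h) = 34
-p(H(6)) = -1*34 = -34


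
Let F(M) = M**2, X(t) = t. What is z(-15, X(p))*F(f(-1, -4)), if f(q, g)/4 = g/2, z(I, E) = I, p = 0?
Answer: -960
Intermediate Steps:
f(q, g) = 2*g (f(q, g) = 4*(g/2) = 2*g)
z(-15, X(p))*F(f(-1, -4)) = -15*(2*(-4))**2 = -15*(-8)**2 = -15*64 = -960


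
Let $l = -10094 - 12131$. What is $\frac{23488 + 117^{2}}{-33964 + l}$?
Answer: $- \frac{5311}{8027} \approx -0.66164$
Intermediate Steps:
$l = -22225$
$\frac{23488 + 117^{2}}{-33964 + l} = \frac{23488 + 117^{2}}{-33964 - 22225} = \frac{23488 + 13689}{-56189} = 37177 \left(- \frac{1}{56189}\right) = - \frac{5311}{8027}$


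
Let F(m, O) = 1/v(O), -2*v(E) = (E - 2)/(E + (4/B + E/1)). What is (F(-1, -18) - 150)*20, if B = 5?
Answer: -15352/5 ≈ -3070.4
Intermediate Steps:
v(E) = -(-2 + E)/(2*(⅘ + 2*E)) (v(E) = -(E - 2)/(2*(E + (4/5 + E/1))) = -(-2 + E)/(2*(E + (4*(⅕) + E*1))) = -(-2 + E)/(2*(E + (⅘ + E))) = -(-2 + E)/(2*(⅘ + 2*E)))
F(m, O) = 4*(2 + 5*O)/(5*(2 - O)) (F(m, O) = 1/(5*(2 - O)/(4*(2 + 5*O))) = 4*(2 + 5*O)/(5*(2 - O)))
(F(-1, -18) - 150)*20 = (4*(-2 - 5*(-18))/(5*(-2 - 18)) - 150)*20 = ((⅘)*(-2 + 90)/(-20) - 150)*20 = ((⅘)*(-1/20)*88 - 150)*20 = (-88/25 - 150)*20 = -3838/25*20 = -15352/5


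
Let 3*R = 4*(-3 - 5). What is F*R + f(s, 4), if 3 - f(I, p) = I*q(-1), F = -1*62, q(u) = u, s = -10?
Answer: 1963/3 ≈ 654.33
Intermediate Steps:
F = -62
f(I, p) = 3 + I (f(I, p) = 3 - I*(-1) = 3 - (-1)*I = 3 + I)
R = -32/3 (R = (4*(-3 - 5))/3 = (4*(-8))/3 = (1/3)*(-32) = -32/3 ≈ -10.667)
F*R + f(s, 4) = -62*(-32/3) + (3 - 10) = 1984/3 - 7 = 1963/3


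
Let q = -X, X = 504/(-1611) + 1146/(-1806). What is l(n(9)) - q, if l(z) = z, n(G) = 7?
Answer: 326108/53879 ≈ 6.0526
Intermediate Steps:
X = -51045/53879 (X = 504*(-1/1611) + 1146*(-1/1806) = -56/179 - 191/301 = -51045/53879 ≈ -0.94740)
q = 51045/53879 (q = -1*(-51045/53879) = 51045/53879 ≈ 0.94740)
l(n(9)) - q = 7 - 1*51045/53879 = 7 - 51045/53879 = 326108/53879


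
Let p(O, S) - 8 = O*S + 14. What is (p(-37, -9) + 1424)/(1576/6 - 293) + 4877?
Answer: 438470/91 ≈ 4818.4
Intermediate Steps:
p(O, S) = 22 + O*S (p(O, S) = 8 + (O*S + 14) = 8 + (14 + O*S) = 22 + O*S)
(p(-37, -9) + 1424)/(1576/6 - 293) + 4877 = ((22 - 37*(-9)) + 1424)/(1576/6 - 293) + 4877 = ((22 + 333) + 1424)/(1576*(1/6) - 293) + 4877 = (355 + 1424)/(788/3 - 293) + 4877 = 1779/(-91/3) + 4877 = 1779*(-3/91) + 4877 = -5337/91 + 4877 = 438470/91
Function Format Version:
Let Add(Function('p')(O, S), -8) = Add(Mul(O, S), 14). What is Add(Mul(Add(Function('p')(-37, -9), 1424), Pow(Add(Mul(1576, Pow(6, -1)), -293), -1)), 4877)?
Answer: Rational(438470, 91) ≈ 4818.4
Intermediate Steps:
Function('p')(O, S) = Add(22, Mul(O, S)) (Function('p')(O, S) = Add(8, Add(Mul(O, S), 14)) = Add(8, Add(14, Mul(O, S))) = Add(22, Mul(O, S)))
Add(Mul(Add(Function('p')(-37, -9), 1424), Pow(Add(Mul(1576, Pow(6, -1)), -293), -1)), 4877) = Add(Mul(Add(Add(22, Mul(-37, -9)), 1424), Pow(Add(Mul(1576, Pow(6, -1)), -293), -1)), 4877) = Add(Mul(Add(Add(22, 333), 1424), Pow(Add(Mul(1576, Rational(1, 6)), -293), -1)), 4877) = Add(Mul(Add(355, 1424), Pow(Add(Rational(788, 3), -293), -1)), 4877) = Add(Mul(1779, Pow(Rational(-91, 3), -1)), 4877) = Add(Mul(1779, Rational(-3, 91)), 4877) = Add(Rational(-5337, 91), 4877) = Rational(438470, 91)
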